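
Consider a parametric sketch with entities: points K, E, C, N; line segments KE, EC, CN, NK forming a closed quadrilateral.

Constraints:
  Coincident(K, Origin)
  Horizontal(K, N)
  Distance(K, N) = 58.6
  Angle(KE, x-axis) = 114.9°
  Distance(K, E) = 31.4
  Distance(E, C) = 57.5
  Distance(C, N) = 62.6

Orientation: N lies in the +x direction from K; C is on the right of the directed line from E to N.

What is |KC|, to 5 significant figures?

27.023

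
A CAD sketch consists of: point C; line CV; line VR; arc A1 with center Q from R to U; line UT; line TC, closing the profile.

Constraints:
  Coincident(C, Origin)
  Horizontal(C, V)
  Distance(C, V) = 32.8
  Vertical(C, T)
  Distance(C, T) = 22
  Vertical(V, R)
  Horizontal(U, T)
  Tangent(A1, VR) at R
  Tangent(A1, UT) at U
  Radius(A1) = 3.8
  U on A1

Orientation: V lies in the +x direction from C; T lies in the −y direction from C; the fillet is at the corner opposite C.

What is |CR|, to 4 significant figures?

37.51

C is at the origin; C and V share the same y with |CV| = 32.8 and V on the +x side, so V = (32.80, 0.000). C and T share the same x with |CT| = 22.0 and T on the −y side, so T = (0.000, -22.00). The virtual corner opposite C is at (32.80, -22.00). The tangent condition forces QR to be normal to VR and the tangent condition forces QU to be normal to UT, with radius 3.8, so the center Q sits 3.8 in from both sides at Q = (29.00, -18.20). That places the tangent points at R = (32.80, -18.20) on VR and U = (29.00, -22.00) on UT. Then |CR| = |R − C| = 37.51.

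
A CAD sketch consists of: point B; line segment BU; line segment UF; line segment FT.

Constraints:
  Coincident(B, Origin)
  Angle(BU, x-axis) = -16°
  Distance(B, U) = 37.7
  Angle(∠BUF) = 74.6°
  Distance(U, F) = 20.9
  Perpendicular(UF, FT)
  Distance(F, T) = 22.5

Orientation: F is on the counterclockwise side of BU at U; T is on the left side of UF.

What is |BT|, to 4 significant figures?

17.61

B is at the origin; BU runs at -16.0° with length 37.7, so U = 37.7·(cos -16.0°, sin -16.0°) = (36.24, -10.39). ∠BUF = 74.6°, so UF runs at -16.0° + (180° − 74.6°) = 89.40° from the x-axis; with |UF| = 20.9, F = U + 20.9·(cos 89.40°, sin 89.40°) = (36.46, 10.51). UF is perpendicular to FT; with |FT| = 22.5 on the left of UF, T = F + 22.5·(-0.9999, 0.01047) = (13.96, 10.74). Then |BT| = |T − B| = 17.61.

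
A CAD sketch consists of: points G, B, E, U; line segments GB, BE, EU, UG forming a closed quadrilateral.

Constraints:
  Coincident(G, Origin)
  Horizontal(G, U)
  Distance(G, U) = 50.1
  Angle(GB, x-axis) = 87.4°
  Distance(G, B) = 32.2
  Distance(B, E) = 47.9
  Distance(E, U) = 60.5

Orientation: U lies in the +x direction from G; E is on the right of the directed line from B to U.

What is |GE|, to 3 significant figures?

17.0

Checks: |BE| = 47.90 ✓; |EU| = 60.50 ✓.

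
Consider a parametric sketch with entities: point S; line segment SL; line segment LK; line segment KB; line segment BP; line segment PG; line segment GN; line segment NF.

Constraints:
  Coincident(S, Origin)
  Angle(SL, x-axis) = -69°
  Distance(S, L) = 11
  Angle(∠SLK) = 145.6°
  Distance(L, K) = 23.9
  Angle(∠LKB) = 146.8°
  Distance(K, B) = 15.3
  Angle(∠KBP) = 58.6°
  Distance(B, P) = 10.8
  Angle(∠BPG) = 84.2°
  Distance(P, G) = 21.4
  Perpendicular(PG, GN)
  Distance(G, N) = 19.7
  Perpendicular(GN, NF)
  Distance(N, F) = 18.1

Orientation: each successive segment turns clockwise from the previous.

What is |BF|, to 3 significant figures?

9.22

PG is perpendicular to GN, so GN runs at -83.8°; with |GN| = 19.7, N = (8.44, -50.7). GN is perpendicular to NF, so NF runs at -174°; with |NF| = 18.1, F = (-9.55, -52.7). Then |BF| = |F − B| = 9.22.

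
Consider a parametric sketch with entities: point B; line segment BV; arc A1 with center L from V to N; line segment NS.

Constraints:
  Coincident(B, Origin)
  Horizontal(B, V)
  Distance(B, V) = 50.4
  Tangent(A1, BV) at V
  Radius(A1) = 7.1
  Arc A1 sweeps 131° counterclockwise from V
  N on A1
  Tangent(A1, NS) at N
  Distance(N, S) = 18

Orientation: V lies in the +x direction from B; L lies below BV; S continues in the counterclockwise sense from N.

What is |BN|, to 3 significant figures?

46.6

B is at the origin; B and V share the same y with |BV| = 50.4 and V on the +x side, so V = (50.4, 0.00). A1 meets BV tangentially, so LV is at right angles to BV, so L = V + (0, -7.1) = (50.4, -7.10). On A1, V sits at bearing 90° from L; a 131° counterclockwise sweep puts N at bearing 221°, so N = L + 7.1·(cos 221°, sin 221°) = (45.0, -11.8). Then |BN| = |N − B| = 46.6.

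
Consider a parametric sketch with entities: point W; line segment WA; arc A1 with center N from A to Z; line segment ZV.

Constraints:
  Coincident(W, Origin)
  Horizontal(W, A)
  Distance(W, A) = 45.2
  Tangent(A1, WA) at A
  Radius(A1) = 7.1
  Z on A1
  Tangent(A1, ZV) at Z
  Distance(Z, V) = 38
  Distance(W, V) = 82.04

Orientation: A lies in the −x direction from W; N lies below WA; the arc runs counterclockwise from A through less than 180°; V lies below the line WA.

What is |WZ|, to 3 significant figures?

50.4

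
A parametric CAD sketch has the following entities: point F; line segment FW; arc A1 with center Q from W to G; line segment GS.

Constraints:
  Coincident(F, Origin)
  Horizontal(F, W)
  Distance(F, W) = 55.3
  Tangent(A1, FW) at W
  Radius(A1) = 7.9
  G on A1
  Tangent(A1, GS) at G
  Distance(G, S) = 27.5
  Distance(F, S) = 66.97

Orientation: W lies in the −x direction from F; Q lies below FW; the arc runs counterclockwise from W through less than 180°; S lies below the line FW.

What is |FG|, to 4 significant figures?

63.72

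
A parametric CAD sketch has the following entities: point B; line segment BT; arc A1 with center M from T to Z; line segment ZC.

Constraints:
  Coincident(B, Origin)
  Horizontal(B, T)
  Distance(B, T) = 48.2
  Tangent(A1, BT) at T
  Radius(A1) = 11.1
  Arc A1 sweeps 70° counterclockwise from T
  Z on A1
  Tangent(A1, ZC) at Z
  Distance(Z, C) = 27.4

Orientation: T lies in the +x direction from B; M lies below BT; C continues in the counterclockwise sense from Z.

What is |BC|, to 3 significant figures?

43.6

B is at the origin; B and T share the same y with |BT| = 48.2 and T on the +x side, so T = (48.2, 0.00). The tangent condition forces MT to be normal to BT, so M = T + (0, -11.1) = (48.2, -11.1). On A1, T sits at bearing 90° from M; a 70° counterclockwise sweep puts Z at bearing 160°, so Z = M + 11.1·(cos 160°, sin 160°) = (37.8, -7.30). A1 meets ZC tangentially, so MZ is at right angles to ZC, so ZC runs along (−sin 160°, cos 160°); with |ZC| = 27.4, C = (28.4, -33.1). Then |BC| = |C − B| = 43.6.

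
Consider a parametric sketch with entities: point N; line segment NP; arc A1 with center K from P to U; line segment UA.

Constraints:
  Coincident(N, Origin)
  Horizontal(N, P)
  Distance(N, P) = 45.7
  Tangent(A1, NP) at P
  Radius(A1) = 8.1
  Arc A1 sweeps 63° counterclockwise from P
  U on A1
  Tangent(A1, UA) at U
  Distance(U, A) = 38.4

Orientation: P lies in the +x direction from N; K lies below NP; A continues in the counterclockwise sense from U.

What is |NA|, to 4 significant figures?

44.00

On A1, P sits at bearing 90° from K; a 63° counterclockwise sweep puts U at bearing 153°, so U = K + 8.1·(cos 153°, sin 153°) = (38.48, -4.423). A1 meets UA tangentially, so KU is at right angles to UA, so UA runs along (−sin 153°, cos 153°); with |UA| = 38.4, A = (21.05, -38.64). Then |NA| = |A − N| = 44.00.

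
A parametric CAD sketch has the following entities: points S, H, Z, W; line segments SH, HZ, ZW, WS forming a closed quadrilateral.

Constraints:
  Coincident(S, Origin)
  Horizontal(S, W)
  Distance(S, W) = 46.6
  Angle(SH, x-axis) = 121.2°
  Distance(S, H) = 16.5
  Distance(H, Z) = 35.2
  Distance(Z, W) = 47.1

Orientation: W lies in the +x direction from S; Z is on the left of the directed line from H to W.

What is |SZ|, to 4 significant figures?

41.41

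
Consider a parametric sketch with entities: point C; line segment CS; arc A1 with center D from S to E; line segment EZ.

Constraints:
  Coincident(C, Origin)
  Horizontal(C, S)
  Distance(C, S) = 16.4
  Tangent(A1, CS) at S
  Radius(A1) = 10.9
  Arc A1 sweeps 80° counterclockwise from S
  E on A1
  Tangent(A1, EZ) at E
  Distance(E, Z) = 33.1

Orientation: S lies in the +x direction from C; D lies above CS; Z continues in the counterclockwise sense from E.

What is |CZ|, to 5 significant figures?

53.030

C is at the origin; CS is horizontal with |CS| = 16.4 and S on the +x side, so S = (16.400, 0.0000). The tangent condition forces DS to be normal to CS, so D = S + (0, 10.9) = (16.400, 10.900). On A1, S sits at bearing -90° from D; an 80° counterclockwise sweep puts E at bearing -10°, so E = D + 10.9·(cos -10°, sin -10°) = (27.134, 9.0072). A1 meets EZ tangentially, so DE is at right angles to EZ, so EZ runs along (−sin -10°, cos -10°); with |EZ| = 33.1, Z = (32.882, 41.604). Then |CZ| = |Z − C| = 53.030.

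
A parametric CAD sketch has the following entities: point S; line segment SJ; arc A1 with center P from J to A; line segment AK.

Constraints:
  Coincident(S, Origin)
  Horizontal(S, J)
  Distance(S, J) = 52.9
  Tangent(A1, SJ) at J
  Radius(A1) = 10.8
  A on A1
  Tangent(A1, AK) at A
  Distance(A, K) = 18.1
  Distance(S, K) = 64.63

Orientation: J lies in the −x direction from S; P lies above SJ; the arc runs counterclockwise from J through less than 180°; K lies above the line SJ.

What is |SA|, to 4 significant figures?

48.08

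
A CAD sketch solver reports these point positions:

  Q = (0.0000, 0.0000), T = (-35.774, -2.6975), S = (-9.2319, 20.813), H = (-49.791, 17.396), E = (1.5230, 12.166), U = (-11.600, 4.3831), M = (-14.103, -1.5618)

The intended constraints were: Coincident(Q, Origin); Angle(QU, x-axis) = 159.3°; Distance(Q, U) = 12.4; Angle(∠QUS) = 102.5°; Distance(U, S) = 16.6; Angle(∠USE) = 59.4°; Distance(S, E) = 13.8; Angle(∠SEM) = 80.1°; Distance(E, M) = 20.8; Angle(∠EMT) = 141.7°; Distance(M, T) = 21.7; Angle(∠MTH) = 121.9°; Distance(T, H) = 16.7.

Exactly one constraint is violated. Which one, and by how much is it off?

Distance(T, H) = 16.7 — off by 7.80.

Q = (0.00, 0.00) ✓; QU at 159.3° ✓; |QU| = 12.40 ✓; ∠QUS = 102.5° ✓; |US| = 16.60 ✓; ∠USE = 59.40° ✓; |SE| = 13.80 ✓; ∠SEM = 80.10° ✓; |EM| = 20.80 ✓; ∠EMT = 141.7° ✓; |MT| = 21.70 ✓; ∠MTH = 121.9° ✓; |TH| = 24.50 ✗.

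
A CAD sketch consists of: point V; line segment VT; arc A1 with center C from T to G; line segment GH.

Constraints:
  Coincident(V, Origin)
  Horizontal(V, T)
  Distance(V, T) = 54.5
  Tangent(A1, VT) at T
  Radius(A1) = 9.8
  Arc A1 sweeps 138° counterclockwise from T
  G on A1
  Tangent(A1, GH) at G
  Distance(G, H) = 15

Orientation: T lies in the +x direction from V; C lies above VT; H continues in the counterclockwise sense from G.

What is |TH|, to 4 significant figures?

27.51

On A1, T sits at bearing -90° from C; a 138° counterclockwise sweep puts G at bearing 48°, so G = C + 9.8·(cos 48°, sin 48°) = (61.06, 17.08). Since A1 is tangent to GH there, CG ⟂ GH, so GH runs along (−sin 48°, cos 48°); with |GH| = 15.0, H = (49.91, 27.12). Then |TH| = |H − T| = 27.51.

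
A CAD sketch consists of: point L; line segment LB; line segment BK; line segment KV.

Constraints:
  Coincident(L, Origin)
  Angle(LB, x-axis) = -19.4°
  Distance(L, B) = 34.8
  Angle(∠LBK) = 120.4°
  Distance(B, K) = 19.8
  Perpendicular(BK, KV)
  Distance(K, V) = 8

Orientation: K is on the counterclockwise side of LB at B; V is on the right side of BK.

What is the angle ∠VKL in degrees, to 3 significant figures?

129°

L is at the origin; LB runs at -19.4° with length 34.8, so B = 34.8·(cos -19.4°, sin -19.4°) = (32.8, -11.6). ∠LBK = 120.4°, so BK runs at -19.4° + (180° − 120.4°) = 40.2° from the x-axis; with |BK| = 19.8, K = B + 19.8·(cos 40.2°, sin 40.2°) = (47.9, 1.22). BK is perpendicular to KV; with |KV| = 8.0 on the right of BK, V = K + 8.0·(0.645, -0.764) = (53.1, -4.89). Then cos ∠VKL = KV·KL / (|KV||KL|), giving 129°.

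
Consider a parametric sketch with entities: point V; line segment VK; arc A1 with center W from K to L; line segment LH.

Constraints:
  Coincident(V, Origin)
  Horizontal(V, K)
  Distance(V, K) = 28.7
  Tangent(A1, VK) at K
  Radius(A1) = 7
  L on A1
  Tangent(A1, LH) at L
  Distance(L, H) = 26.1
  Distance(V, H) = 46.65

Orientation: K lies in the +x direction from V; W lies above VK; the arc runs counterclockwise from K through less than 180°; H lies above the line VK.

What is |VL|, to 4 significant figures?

36.51

Checks: V.y = 0.00, K.y = 0.00 ✓; |WL| = 7.000 ✓; ∠(WL, LH) = 90.00° ✓; |LH| = 26.10 ✓; |VH| = 46.65 ✓.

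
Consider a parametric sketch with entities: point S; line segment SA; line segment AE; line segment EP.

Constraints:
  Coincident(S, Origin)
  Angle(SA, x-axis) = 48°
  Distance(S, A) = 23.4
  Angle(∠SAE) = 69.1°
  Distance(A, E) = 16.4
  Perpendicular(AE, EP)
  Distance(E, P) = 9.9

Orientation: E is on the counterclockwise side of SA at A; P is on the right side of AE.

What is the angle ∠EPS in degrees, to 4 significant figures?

14.23°

∠SAE = 69.1°, so AE runs at 48.0° + (180° − 69.1°) = 158.9° from the x-axis; with |AE| = 16.4, E = A + 16.4·(cos 158.9°, sin 158.9°) = (0.3572, 23.29). The perpendicularity gives EP at right angles to AE; with |EP| = 9.9 on the right of AE, P = E + 9.9·(0.3600, 0.9330) = (3.921, 32.53). Then cos ∠EPS = PE·PS / (|PE||PS|), giving 14.23°.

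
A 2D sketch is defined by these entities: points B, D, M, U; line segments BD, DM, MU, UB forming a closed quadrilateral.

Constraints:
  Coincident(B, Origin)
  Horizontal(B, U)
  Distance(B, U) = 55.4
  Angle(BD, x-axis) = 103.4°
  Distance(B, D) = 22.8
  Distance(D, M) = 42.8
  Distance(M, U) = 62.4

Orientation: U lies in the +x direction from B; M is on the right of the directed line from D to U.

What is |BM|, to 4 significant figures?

20.88

Checks: |DM| = 42.80 ✓; |MU| = 62.40 ✓.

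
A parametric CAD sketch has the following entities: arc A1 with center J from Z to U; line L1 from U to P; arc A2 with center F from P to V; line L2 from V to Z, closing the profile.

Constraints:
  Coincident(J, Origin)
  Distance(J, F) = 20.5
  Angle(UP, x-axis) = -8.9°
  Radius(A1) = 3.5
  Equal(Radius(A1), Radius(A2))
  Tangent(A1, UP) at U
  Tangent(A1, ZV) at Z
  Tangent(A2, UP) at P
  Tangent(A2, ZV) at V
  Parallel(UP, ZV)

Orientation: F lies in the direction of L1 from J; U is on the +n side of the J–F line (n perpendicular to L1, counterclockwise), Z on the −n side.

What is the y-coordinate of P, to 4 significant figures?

0.2863

The slot axis is L1's direction at -8.9°, so u = (cos -8.9°, sin -8.9°) = (0.9880, -0.1547) and n = (−sin -8.9°, cos -8.9°) = (0.1547, 0.9880). J is at the origin and F lies 20.5 along u from J, so F = 20.5·u = (20.25, -3.172). Tangency of A1 to both parallel lines with radius 3.5 puts U and Z at J ± 3.5·n: U = (0.5415, 3.458), Z = (-0.5415, -3.458). Equal radii place P and V the same way about F: P = F + 3.5·n = (20.79, 0.2863), V = F − 3.5·n = (19.71, -6.629). So P.y = 0.2863.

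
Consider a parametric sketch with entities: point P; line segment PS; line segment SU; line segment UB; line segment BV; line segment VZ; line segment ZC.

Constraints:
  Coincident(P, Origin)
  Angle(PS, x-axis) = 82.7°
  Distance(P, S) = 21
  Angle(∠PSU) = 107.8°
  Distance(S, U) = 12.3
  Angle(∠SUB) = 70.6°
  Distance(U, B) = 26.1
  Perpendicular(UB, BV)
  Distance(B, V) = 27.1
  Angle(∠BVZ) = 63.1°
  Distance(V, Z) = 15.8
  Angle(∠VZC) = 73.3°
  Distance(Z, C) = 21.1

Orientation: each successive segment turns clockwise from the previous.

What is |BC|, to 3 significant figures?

4.69

P is at the origin; PS runs at 82.7° with length 21.0, so S = (2.67, 20.8). ∠PSU = 107.8° gives SU at 10.5° from the x-axis; with |SU| = 12.3, U = (14.8, 23.1). ∠SUB = 70.6° gives UB at -98.9° from the x-axis; with |UB| = 26.1, B = (10.7, -2.71). UB is perpendicular to BV, so BV runs at 171°; with |BV| = 27.1, V = (-16.0, 1.48). ∠BVZ = 63.1° gives VZ at 54.2° from the x-axis; with |VZ| = 15.8, Z = (-6.81, 14.3). ∠VZC = 73.3° gives ZC at -52.5° from the x-axis; with |ZC| = 21.1, C = (6.04, -2.45). Then |BC| = |C − B| = 4.69.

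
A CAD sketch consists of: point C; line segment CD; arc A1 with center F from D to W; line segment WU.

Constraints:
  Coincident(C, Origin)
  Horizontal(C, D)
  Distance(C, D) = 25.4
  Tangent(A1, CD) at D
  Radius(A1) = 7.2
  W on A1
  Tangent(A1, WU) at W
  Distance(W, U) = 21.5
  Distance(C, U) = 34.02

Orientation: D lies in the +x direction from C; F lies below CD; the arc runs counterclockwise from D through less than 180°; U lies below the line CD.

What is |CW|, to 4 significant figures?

19.58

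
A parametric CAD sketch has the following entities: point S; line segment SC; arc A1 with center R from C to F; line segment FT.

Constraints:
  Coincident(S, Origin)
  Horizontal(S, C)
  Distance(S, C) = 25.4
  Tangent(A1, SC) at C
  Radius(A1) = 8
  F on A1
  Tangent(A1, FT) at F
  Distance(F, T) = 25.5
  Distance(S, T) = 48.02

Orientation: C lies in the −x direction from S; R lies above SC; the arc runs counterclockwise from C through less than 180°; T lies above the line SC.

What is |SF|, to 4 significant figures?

23.09

S is at the origin; SC is horizontal with |SC| = 25.4 and C on the −x side, so C = (-25.40, 0.000). Tangency of A1 to SC means the radius RC is perpendicular to SC, so R = C + (0, 8) = (-25.40, 8.000). Since RF ⟂ FT (tangency), |RT| = √(8.0² + 25.5²) = 26.73 regardless of where F sits on A1. So T lies on both circle(S, 48.02) and circle(R, 26.73); the above-SC intersection is T = (-34.91, 32.98). F is the foot of the tangent from T: F = (-19.12, 12.95).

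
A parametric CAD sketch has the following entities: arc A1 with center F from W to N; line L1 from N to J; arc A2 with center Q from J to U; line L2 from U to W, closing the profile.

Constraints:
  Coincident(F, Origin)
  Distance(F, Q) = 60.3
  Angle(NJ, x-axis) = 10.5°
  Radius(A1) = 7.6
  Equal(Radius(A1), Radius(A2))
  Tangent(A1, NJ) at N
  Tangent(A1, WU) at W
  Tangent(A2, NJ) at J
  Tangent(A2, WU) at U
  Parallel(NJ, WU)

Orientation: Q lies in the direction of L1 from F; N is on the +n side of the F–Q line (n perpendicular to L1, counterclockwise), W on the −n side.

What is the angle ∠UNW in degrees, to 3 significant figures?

75.9°

The slot axis is L1's direction at 10.5°, so u = (cos 10.5°, sin 10.5°) = (0.983, 0.182) and n = (−sin 10.5°, cos 10.5°) = (-0.182, 0.983). F is at the origin and Q lies 60.3 along u from F, so Q = 60.3·u = (59.3, 11.0). Tangency of A1 to both parallel lines with radius 7.6 puts N and W at F ± 7.6·n: N = (-1.38, 7.47), W = (1.38, -7.47). Equal radii place J and U the same way about Q: J = Q + 7.6·n = (57.9, 18.5), U = Q − 7.6·n = (60.7, 3.52). Then cos ∠UNW = NU·NW / (|NU||NW|), giving 75.9°.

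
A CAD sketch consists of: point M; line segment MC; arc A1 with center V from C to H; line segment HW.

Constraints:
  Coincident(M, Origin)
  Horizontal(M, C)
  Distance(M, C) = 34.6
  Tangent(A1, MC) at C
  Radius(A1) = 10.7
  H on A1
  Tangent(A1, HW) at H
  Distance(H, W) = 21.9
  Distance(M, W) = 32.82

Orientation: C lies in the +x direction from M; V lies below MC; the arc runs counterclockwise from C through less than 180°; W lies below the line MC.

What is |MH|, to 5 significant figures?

25.526

M is at the origin; M and C share the same y with |MC| = 34.6 and C on the +x side, so C = (34.600, 0.0000). A1 meets MC tangentially, so VC is at right angles to MC, so V = C + (0, -10.7) = (34.600, -10.700). Since VH ⟂ HW (tangency), |VW| = √(10.7² + 21.9²) = 24.374 regardless of where H sits on A1. So W lies on both circle(M, 32.82) and circle(V, 24.374); the below-MC intersection is W = (17.312, -27.882). H is the foot of the tangent from W: H = (24.491, -7.1925).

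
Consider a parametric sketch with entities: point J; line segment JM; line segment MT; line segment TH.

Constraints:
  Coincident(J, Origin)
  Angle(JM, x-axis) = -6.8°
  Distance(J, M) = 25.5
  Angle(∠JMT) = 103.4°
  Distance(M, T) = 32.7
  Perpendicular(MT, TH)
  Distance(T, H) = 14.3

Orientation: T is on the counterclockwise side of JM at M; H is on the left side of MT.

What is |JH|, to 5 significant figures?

40.013

J is at the origin; JM runs at -6.8° with length 25.5, so M = 25.5·(cos -6.8°, sin -6.8°) = (25.321, -3.0193). ∠JMT = 103.4°, so MT runs at -6.8° + (180° − 103.4°) = 69.800° from the x-axis; with |MT| = 32.7, T = M + 32.7·(cos 69.800°, sin 69.800°) = (36.612, 27.669). MT ⟂ TH; with |TH| = 14.3 on the left of MT, H = T + 14.3·(-0.93849, 0.34530) = (23.191, 32.607). Then |JH| = |H − J| = 40.013.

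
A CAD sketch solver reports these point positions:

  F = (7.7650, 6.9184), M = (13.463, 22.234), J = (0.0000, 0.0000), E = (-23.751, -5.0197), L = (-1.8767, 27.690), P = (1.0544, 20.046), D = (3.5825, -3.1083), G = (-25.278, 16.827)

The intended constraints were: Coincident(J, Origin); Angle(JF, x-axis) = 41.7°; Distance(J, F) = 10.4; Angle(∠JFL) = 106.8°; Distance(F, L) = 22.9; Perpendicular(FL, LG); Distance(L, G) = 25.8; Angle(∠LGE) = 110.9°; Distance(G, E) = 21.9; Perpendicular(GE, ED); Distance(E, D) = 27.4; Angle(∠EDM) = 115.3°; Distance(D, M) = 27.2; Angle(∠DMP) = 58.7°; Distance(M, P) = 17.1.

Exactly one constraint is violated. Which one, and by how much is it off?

Distance(M, P) = 17.1 — off by 4.50.

J = (0.00, 0.00) ✓; JF at 41.70° ✓; |JF| = 10.40 ✓; ∠JFL = 106.8° ✓; |FL| = 22.90 ✓; ∠(FL, LG) = 90.00° ✓; |LG| = 25.80 ✓; ∠LGE = 110.9° ✓; |GE| = 21.90 ✓; ∠(GE, ED) = 90.00° ✓; |ED| = 27.40 ✓; ∠EDM = 115.3° ✓; |DM| = 27.20 ✓; ∠DMP = 58.70° ✓; |MP| = 12.60 ✗.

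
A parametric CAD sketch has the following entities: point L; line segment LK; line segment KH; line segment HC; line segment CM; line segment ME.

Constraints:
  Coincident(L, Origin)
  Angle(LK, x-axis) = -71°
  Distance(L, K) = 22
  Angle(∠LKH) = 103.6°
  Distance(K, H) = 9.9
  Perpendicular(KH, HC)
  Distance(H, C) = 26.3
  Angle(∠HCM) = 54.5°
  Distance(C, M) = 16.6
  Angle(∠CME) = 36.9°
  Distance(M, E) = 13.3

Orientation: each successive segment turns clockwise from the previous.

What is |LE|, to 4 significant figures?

15.69

∠HCM = 54.5° gives CM at -2.900° from the x-axis; with |CM| = 16.6, M = (1.231, -4.819). ∠CME = 36.9° gives ME at -146.0° from the x-axis; with |ME| = 13.3, E = (-9.795, -12.26). Then |LE| = |E − L| = 15.69.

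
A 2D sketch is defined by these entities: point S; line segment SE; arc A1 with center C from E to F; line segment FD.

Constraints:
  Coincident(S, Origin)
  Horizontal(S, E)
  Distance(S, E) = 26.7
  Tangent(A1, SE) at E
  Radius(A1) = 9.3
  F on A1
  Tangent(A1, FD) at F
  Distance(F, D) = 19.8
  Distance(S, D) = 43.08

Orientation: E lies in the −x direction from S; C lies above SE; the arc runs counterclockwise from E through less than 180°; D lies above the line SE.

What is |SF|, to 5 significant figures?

23.864

S is at the origin; SE is horizontal with |SE| = 26.7 and E on the −x side, so E = (-26.700, 0.0000). Tangency of A1 to SE means the radius CE is perpendicular to SE, so C = E + (0, 9.3) = (-26.700, 9.3000). Since CF ⟂ FD (tangency), |CD| = √(9.3² + 19.8²) = 21.875 regardless of where F sits on A1. So D lies on both circle(S, 43.08) and circle(C, 21.875); the above-SE intersection is D = (-29.991, 30.926). F is the foot of the tangent from D: F = (-18.973, 14.475).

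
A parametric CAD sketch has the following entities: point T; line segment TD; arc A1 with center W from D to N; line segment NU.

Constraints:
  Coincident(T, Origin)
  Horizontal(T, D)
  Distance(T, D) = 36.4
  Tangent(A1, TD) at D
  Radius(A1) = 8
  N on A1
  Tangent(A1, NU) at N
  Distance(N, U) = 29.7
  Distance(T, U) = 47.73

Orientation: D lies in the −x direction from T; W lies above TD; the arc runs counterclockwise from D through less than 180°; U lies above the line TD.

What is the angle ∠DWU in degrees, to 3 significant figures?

166°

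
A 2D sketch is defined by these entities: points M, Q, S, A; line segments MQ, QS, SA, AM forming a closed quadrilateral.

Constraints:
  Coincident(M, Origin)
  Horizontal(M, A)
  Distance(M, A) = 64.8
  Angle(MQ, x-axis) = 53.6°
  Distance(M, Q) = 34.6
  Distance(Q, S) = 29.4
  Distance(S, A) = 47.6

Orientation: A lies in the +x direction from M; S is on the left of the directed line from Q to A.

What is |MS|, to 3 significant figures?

62.9

M is at the origin; MA is horizontal with |MA| = 64.8 and A in +x, so A = (64.8, 0). MQ runs at 53.6° with |MQ| = 34.6, so Q = (20.5, 27.8). S is determined by |QS| = 29.4 and |SA| = 47.6 together: it lies at the intersection of circle(Q, 29.4) and circle(A, 47.6). With |QA| = 52.3, the foot of the radical line on QA is 12.8 from Q and the perpendicular offset is √(29.4² − 12.8²) = 26.5. Taking the left-of-QA solution: S = (45.4, 43.5).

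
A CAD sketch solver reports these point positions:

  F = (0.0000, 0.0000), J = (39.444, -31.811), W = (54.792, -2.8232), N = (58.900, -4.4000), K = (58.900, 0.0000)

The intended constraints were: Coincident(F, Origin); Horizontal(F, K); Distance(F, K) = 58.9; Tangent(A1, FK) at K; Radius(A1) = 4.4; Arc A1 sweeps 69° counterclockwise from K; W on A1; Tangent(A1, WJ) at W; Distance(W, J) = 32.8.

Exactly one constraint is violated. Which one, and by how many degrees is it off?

Tangent(A1, WJ) at W — off by 6.90°.

F = (0.00, 0.00) ✓; F.y = 0.00, K.y = 0.00 ✓; |FK| = 58.90 ✓; ∠(NK, KF) = 90.00° ✓; |NK| = 4.400 ✓; bearing(N→W) − bearing(N→K) = 69.00° ✓; |NW| = 4.400 ✓; ∠(NW, WJ) = 96.90° ✗; |WJ| = 32.80 ✓.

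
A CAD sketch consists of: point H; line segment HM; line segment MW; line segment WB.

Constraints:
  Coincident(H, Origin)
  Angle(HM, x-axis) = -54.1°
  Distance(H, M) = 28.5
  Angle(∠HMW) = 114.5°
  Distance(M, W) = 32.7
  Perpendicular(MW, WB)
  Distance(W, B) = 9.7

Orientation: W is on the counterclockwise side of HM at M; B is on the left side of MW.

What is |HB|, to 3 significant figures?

47.4

∠HMW = 114.5°, so MW runs at -54.1° + (180° − 114.5°) = 11.4° from the x-axis; with |MW| = 32.7, W = M + 32.7·(cos 11.4°, sin 11.4°) = (48.8, -16.6). The perpendicularity gives WB at right angles to MW; with |WB| = 9.7 on the left of MW, B = W + 9.7·(-0.198, 0.980) = (46.8, -7.11). Then |HB| = |B − H| = 47.4.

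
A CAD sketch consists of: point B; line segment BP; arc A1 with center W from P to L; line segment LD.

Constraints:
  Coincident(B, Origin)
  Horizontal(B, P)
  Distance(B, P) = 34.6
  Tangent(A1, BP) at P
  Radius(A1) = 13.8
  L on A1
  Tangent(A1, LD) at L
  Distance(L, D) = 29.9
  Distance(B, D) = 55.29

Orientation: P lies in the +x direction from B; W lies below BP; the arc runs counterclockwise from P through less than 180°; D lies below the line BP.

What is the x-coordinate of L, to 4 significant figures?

21.39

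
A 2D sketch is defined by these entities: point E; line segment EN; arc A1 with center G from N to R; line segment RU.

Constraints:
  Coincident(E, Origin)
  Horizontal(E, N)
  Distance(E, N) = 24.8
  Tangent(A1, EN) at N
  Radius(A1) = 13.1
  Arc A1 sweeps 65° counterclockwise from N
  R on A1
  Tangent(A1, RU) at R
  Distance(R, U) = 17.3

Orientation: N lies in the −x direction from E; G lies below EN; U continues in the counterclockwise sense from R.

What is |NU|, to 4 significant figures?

30.14

E is at the origin; EN is horizontal with |EN| = 24.8 and N on the −x side, so N = (-24.80, 0.000). The tangent condition forces GN to be normal to EN, so G = N + (0, -13.1) = (-24.80, -13.10). On A1, N sits at bearing 90° from G; a 65° counterclockwise sweep puts R at bearing 155°, so R = G + 13.1·(cos 155°, sin 155°) = (-36.67, -7.564). A1 meets RU tangentially, so GR is at right angles to RU, so RU runs along (−sin 155°, cos 155°); with |RU| = 17.3, U = (-43.98, -23.24). Then |NU| = |U − N| = 30.14.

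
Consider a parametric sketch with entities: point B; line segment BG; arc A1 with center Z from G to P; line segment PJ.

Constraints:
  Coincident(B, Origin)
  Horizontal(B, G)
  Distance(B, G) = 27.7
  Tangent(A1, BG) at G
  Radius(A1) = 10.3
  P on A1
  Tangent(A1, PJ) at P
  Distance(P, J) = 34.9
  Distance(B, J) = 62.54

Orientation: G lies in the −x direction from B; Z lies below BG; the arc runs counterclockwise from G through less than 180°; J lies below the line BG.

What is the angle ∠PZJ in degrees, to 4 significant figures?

73.56°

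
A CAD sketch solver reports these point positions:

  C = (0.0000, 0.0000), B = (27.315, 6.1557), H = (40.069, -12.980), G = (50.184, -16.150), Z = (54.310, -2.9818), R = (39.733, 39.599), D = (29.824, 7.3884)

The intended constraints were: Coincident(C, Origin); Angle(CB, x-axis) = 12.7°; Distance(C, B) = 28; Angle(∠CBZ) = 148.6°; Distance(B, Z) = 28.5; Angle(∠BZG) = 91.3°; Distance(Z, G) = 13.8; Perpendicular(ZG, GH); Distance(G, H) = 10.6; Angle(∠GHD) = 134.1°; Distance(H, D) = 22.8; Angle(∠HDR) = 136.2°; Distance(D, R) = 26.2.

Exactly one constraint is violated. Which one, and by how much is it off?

Distance(D, R) = 26.2 — off by 7.50.

C = (0.00, 0.00) ✓; CB at 12.70° ✓; |CB| = 28.00 ✓; ∠CBZ = 148.6° ✓; |BZ| = 28.50 ✓; ∠BZG = 91.30° ✓; |ZG| = 13.80 ✓; ∠(ZG, GH) = 90.00° ✓; |GH| = 10.60 ✓; ∠GHD = 134.1° ✓; |HD| = 22.80 ✓; ∠HDR = 136.2° ✓; |DR| = 33.70 ✗.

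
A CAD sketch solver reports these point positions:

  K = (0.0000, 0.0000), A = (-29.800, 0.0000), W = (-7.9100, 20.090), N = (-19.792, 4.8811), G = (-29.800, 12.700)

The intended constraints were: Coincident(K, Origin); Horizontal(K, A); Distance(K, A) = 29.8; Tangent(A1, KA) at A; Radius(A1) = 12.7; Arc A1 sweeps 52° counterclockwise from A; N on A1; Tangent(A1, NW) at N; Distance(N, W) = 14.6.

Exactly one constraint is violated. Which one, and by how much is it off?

Distance(N, W) = 14.6 — off by 4.70.

K = (0.00, 0.00) ✓; K.y = 0.00, A.y = 0.00 ✓; |KA| = 29.80 ✓; ∠(GA, AK) = 90.00° ✓; |GA| = 12.70 ✓; bearing(G→N) − bearing(G→A) = 52.00° ✓; |GN| = 12.70 ✓; ∠(GN, NW) = 90.00° ✓; |NW| = 19.30 ✗.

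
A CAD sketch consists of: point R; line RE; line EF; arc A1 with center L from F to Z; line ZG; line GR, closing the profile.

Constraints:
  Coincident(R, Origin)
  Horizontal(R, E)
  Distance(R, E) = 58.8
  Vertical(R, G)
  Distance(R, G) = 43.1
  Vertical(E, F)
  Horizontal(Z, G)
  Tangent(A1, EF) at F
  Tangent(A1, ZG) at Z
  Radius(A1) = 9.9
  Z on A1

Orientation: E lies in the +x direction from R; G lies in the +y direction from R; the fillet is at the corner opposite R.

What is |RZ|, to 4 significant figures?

65.18

R is at the origin; RE is horizontal with |RE| = 58.8 and E on the +x side, so E = (58.80, 0.000). RG is vertical with |RG| = 43.1 and G on the +y side, so G = (0.000, 43.10). The virtual corner opposite R is at (58.80, 43.10). A1 meets EF tangentially, so LF is at right angles to EF and the tangent condition forces LZ to be normal to ZG, with radius 9.9, so the center L sits 9.9 in from both sides at L = (48.90, 33.20). That places the tangent points at F = (58.80, 33.20) on EF and Z = (48.90, 43.10) on ZG. Then |RZ| = |Z − R| = 65.18.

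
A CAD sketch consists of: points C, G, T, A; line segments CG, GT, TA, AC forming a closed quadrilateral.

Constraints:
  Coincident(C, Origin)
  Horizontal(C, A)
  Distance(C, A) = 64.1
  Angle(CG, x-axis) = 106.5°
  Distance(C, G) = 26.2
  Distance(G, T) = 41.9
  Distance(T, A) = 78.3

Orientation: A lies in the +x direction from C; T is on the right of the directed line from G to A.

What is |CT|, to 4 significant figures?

20.65

Checks: |GT| = 41.90 ✓; |TA| = 78.30 ✓.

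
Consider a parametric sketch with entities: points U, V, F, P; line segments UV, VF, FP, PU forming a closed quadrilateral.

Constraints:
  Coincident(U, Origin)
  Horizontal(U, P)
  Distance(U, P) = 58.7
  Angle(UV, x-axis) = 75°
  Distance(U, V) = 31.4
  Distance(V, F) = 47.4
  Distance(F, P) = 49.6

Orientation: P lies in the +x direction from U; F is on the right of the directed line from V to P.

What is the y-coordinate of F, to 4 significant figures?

-16.91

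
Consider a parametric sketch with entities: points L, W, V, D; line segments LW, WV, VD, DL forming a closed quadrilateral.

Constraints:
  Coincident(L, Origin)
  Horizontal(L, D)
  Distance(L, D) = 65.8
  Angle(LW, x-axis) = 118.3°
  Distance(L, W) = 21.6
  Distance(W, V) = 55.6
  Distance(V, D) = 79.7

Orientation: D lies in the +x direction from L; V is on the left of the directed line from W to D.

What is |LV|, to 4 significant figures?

68.54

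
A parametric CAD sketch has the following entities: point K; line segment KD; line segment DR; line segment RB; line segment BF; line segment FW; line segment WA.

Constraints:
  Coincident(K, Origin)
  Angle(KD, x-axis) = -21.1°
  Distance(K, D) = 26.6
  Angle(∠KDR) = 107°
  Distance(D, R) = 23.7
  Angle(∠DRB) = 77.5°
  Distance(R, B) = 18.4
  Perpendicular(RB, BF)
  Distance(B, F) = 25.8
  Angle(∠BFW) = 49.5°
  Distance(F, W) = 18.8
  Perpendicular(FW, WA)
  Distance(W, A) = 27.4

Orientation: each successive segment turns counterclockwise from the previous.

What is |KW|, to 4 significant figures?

29.90

K is at the origin; KD runs at -21.1° with length 26.6, so D = (24.82, -9.576). ∠KDR = 107.0° gives DR at 51.90° from the x-axis; with |DR| = 23.7, R = (39.44, 9.074). ∠DRB = 77.5° gives RB at 154.4° from the x-axis; with |RB| = 18.4, B = (22.85, 17.02). RB ⟂ BF, so BF runs at -115.6°; with |BF| = 25.8, F = (11.70, -6.242). ∠BFW = 49.5° gives FW at 14.90° from the x-axis; with |FW| = 18.8, W = (29.87, -1.408). Then |KW| = |W − K| = 29.90.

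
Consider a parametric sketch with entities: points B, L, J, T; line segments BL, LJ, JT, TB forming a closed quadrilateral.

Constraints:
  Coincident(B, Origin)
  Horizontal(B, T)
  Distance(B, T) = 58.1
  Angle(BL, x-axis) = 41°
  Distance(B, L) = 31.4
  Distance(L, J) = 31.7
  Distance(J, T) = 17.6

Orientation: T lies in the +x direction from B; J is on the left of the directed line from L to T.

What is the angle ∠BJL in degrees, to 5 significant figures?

23.311°

B is at the origin; BT is horizontal with |BT| = 58.1 and T in +x, so T = (58.1, 0). BL runs at 41.0° with |BL| = 31.4, so L = (23.698, 20.600). J is determined by |LJ| = 31.7 and |JT| = 17.6 together: it lies at the intersection of circle(L, 31.7) and circle(T, 17.6). With |LT| = 40.098, the foot of the radical line on LT is 28.717 from L and the perpendicular offset is √(31.7² − 28.717²) = 13.425. Taking the left-of-LT solution: J = (55.232, 17.365).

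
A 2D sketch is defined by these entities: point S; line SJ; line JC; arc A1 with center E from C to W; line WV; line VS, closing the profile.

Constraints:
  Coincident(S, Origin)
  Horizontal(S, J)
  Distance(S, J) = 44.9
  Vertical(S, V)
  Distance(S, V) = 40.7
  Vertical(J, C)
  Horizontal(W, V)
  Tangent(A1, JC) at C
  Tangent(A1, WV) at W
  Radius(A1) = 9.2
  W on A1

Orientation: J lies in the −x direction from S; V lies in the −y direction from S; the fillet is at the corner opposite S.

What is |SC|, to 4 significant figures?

54.85

S is at the origin; S and J share the same y with |SJ| = 44.9 and J on the −x side, so J = (-44.90, 0.000). SV is vertical with |SV| = 40.7 and V on the −y side, so V = (0.000, -40.70). The virtual corner opposite S is at (-44.90, -40.70). A1 meets JC tangentially, so EC is at right angles to JC and tangency of A1 to WV means the radius EW is perpendicular to WV, with radius 9.2, so the center E sits 9.2 in from both sides at E = (-35.70, -31.50). That places the tangent points at C = (-44.90, -31.50) on JC and W = (-35.70, -40.70) on WV. Then |SC| = |C − S| = 54.85.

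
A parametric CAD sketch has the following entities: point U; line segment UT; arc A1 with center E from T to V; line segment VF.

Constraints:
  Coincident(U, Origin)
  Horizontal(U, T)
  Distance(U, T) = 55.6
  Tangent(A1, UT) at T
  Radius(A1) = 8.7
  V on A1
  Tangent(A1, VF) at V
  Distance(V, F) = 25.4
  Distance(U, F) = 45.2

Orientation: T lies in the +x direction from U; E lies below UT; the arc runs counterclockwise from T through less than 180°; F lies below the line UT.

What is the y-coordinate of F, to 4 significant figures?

-27.18

Checks: |EV| = 8.700 ✓; ∠(EV, VF) = 90.00° ✓; |VF| = 25.40 ✓; |UF| = 45.20 ✓.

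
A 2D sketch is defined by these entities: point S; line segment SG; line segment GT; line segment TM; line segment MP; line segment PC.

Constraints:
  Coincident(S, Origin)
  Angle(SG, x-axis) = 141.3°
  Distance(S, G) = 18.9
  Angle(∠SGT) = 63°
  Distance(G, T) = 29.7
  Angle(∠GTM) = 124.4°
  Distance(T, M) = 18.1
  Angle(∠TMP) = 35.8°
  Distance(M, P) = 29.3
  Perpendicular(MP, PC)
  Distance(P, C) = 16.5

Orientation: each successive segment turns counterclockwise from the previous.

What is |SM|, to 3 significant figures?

31.4

S is at the origin; SG runs at 141.3° with length 18.9, so G = (-14.8, 11.8). ∠SGT = 63.0° gives GT at -102° from the x-axis; with |GT| = 29.7, T = (-20.8, -17.3). ∠GTM = 124.4° gives TM at -46.1° from the x-axis; with |TM| = 18.1, M = (-8.22, -30.3). Then |SM| = |M − S| = 31.4.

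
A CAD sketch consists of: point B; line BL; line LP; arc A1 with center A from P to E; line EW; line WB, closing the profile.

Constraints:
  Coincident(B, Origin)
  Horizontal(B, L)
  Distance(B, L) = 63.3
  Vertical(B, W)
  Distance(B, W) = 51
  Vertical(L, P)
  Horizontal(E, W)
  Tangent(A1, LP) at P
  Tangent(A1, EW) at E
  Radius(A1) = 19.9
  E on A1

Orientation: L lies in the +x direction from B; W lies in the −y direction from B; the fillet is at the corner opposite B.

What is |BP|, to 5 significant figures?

70.527

B is at the origin; BL is horizontal with |BL| = 63.3 and L on the +x side, so L = (63.300, 0.0000). B and W share the same x with |BW| = 51.0 and W on the −y side, so W = (0.0000, -51.000). The virtual corner opposite B is at (63.300, -51.000). Tangency of A1 to LP means the radius AP is perpendicular to LP and the tangent condition forces AE to be normal to EW, with radius 19.9, so the center A sits 19.9 in from both sides at A = (43.400, -31.100). That places the tangent points at P = (63.300, -31.100) on LP and E = (43.400, -51.000) on EW. Then |BP| = |P − B| = 70.527.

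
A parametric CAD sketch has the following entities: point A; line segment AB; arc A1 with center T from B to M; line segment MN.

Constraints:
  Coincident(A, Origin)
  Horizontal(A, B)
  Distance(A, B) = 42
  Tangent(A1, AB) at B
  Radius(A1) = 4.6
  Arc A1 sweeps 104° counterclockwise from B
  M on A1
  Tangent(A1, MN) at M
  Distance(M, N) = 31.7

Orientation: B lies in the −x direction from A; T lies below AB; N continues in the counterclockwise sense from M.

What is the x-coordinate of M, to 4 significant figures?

-46.46

A is at the origin; AB is horizontal with |AB| = 42.0 and B on the −x side, so B = (-42.00, 0.000). The tangent condition forces TB to be normal to AB, so T = B + (0, -4.6) = (-42.00, -4.600). On A1, B sits at bearing 90° from T; a 104° counterclockwise sweep puts M at bearing 194°, so M = T + 4.6·(cos 194°, sin 194°) = (-46.46, -5.713). So M.x = -46.46.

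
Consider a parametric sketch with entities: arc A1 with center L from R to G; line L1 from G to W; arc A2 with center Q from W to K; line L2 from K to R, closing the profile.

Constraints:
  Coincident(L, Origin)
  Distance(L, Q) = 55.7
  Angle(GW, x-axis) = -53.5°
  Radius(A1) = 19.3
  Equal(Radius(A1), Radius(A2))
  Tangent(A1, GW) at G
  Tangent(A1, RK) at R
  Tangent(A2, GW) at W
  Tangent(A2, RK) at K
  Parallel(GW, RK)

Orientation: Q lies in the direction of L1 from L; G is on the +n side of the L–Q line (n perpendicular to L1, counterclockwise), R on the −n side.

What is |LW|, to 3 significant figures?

58.9

Tangency of A1 to both parallel lines with radius 19.3 puts G and R at L ± 19.3·n: G = (15.5, 11.5), R = (-15.5, -11.5). Equal radii place W and K the same way about Q: W = Q + 19.3·n = (48.6, -33.3), K = Q − 19.3·n = (17.6, -56.3). Then |LW| = |W − L| = 58.9.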